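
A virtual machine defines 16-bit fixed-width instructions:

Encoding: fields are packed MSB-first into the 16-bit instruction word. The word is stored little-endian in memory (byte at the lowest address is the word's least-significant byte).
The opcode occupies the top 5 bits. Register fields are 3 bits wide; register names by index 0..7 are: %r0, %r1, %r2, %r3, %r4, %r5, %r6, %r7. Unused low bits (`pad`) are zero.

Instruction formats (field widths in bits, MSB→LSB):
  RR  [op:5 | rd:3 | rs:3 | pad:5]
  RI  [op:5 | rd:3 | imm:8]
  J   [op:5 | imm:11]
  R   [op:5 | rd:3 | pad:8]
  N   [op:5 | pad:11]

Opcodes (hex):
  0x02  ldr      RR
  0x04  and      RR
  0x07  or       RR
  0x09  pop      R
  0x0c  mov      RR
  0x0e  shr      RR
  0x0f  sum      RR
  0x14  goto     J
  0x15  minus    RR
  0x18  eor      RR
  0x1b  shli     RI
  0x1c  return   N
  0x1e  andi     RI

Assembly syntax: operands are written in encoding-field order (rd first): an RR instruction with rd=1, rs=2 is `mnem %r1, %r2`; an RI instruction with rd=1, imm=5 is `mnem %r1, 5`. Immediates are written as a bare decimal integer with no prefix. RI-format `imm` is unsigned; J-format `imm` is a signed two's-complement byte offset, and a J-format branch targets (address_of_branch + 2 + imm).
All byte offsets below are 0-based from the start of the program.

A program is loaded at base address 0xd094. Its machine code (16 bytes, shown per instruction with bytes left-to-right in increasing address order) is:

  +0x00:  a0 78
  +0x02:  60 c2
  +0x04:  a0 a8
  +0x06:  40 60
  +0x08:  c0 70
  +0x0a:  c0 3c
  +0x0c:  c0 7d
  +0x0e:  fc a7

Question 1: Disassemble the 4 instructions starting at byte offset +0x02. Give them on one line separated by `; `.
+0x02: 60 c2 ⇒ word 0xc260 (little)
  top 5b → 0x18 → eor [RR]
  rd: (w>>8)&0x7=0x2 → %r2
  rs: (w>>5)&0x7=0x3 → %r3
+0x04: a0 a8 ⇒ word 0xa8a0 (little)
  top 5b → 0x15 → minus [RR]
  rd: (w>>8)&0x7=0x0 → %r0
  rs: (w>>5)&0x7=0x5 → %r5
+0x06: 40 60 ⇒ word 0x6040 (little)
  top 5b → 0xc → mov [RR]
  rd: (w>>8)&0x7=0x0 → %r0
  rs: (w>>5)&0x7=0x2 → %r2
+0x08: c0 70 ⇒ word 0x70c0 (little)
  top 5b → 0xe → shr [RR]
  rd: (w>>8)&0x7=0x0 → %r0
  rs: (w>>5)&0x7=0x6 → %r6

eor %r2, %r3; minus %r0, %r5; mov %r0, %r2; shr %r0, %r6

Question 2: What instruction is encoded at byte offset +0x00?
off 0x00: read a0 78 as little → 0x78a0
  top 5b → 0xf → sum [RR]
  rd: (w>>8)&0x7=0x0 → %r0
  rs: (w>>5)&0x7=0x5 → %r5

sum %r0, %r5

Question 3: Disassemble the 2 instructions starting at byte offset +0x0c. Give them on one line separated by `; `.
sum %r5, %r6; goto -4

[0c] c0 7d → 0x7dc0
  top 5b → 0xf → sum [RR]
  rd: (w>>8)&0x7=0x5 → %r5
  rs: (w>>5)&0x7=0x6 → %r6
[0e] fc a7 → 0xa7fc
  top 5b → 0x14 → goto [J]
  imm: (w>>0)&0x7ff=0x7fc (s11→-4) → -4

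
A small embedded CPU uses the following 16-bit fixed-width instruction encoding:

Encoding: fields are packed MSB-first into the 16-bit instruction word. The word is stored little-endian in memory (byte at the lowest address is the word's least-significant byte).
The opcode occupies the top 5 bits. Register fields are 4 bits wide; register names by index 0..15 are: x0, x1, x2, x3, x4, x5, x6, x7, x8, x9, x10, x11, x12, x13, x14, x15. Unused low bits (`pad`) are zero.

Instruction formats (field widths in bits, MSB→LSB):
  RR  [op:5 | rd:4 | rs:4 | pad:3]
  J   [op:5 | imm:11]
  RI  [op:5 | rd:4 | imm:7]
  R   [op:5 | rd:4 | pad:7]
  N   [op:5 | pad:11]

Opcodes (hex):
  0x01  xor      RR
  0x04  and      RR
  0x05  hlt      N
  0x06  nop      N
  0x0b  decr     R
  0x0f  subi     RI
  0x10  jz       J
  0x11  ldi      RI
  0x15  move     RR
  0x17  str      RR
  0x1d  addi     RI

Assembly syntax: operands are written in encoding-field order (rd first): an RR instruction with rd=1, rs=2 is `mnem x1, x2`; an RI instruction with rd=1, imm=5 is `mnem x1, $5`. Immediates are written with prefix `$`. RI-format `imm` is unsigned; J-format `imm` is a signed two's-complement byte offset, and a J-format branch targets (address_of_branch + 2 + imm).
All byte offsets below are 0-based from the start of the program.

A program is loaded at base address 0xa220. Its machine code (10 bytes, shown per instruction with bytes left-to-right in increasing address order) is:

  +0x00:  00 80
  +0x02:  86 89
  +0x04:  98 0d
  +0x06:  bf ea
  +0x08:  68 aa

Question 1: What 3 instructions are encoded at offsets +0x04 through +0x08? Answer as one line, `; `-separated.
xor x11, x3; addi x5, $63; move x4, x13

off 0x04: read 98 0d as little → 0x0d98
  top 5b → 0x1 → xor [RR]
  rd@[10:7]=0xb ⇒ x11
  rs@[6:3]=0x3 ⇒ x3
off 0x06: read bf ea as little → 0xeabf
  top 5b → 0x1d → addi [RI]
  rd@[10:7]=0x5 ⇒ x5
  imm@[6:0]=0x3f ⇒ $63
off 0x08: read 68 aa as little → 0xaa68
  top 5b → 0x15 → move [RR]
  rd@[10:7]=0x4 ⇒ x4
  rs@[6:3]=0xd ⇒ x13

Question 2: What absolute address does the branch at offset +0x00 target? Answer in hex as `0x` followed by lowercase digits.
0xa222

[00] 00 80 → 0x8000
  opcode bits[15:11]=0x10: jz/J
  imm: (w>>0)&0x7ff=0x0 → $0
  target = base 0xa220 + off 0x00 + 2 + imm 0 = 0xa222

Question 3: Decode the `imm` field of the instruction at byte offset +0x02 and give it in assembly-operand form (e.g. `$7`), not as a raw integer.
off 0x02: read 86 89 as little → 0x8986
  opcode bits[15:11]=0x11: ldi/RI
  rd: (w>>7)&0xf=0x3 → x3
  imm: (w>>0)&0x7f=0x6 → $6

$6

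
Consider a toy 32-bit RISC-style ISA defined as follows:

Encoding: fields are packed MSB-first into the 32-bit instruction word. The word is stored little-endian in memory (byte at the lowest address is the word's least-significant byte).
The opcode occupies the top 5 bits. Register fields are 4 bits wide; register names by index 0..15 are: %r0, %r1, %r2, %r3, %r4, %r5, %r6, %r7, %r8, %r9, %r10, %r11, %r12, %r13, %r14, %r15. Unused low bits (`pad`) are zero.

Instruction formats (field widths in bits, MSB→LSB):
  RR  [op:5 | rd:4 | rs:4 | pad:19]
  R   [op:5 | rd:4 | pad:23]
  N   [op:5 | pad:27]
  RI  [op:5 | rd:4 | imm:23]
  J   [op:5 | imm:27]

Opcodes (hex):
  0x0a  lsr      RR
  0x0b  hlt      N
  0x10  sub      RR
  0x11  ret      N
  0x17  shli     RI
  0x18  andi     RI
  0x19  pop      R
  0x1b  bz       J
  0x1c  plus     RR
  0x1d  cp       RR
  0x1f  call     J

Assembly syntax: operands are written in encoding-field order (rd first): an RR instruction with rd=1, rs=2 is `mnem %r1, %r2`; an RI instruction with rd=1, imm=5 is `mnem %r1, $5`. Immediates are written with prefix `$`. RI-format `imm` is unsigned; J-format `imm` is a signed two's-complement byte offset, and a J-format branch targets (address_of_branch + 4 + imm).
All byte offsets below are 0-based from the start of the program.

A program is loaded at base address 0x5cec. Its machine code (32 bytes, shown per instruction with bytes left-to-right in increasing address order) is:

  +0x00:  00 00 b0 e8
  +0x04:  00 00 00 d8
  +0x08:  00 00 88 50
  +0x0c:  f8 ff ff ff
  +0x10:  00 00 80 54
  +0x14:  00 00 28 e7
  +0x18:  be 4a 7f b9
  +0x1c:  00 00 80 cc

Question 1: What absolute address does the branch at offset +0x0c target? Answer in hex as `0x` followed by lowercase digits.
off 0x0c: read f8 ff ff ff as little → 0xfffffff8
  opcode bits[31:27]=0x1f: call/J
  imm: (w>>0)&0x7ffffff=0x7fffff8 (s27→-8) → $-8
  target = base 0x5cec + off 0x0c + 4 + imm -8 = 0x5cf4

0x5cf4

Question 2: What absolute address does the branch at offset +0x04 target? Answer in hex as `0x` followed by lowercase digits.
@+04  little-endian(00 00 00 d8) = 0xd8000000
  op=0xd8000000>>27=0x1b ⇒ bz (J)
  imm@[26:0]=0x0 ⇒ $0
  target = base 0x5cec + off 0x04 + 4 + imm 0 = 0x5cf4

0x5cf4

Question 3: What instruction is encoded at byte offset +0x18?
shli %r2, $8342206

+0x18: be 4a 7f b9 ⇒ word 0xb97f4abe (little)
  op=0xb97f4abe>>27=0x17 ⇒ shli (RI)
  rd: (w>>23)&0xf=0x2 → %r2
  imm: (w>>0)&0x7fffff=0x7f4abe → $8342206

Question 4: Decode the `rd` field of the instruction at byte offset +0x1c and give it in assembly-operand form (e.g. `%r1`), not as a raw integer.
%r9

off 0x1c: read 00 00 80 cc as little → 0xcc800000
  top 5b → 0x19 → pop [R]
  [26:23] rd=9 = %r9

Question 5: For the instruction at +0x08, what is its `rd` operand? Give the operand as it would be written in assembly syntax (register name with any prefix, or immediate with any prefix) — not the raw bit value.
+0x08: 00 00 88 50 ⇒ word 0x50880000 (little)
  op=0x50880000>>27=0xa ⇒ lsr (RR)
  [26:23] rd=1 = %r1
  [22:19] rs=1 = %r1

%r1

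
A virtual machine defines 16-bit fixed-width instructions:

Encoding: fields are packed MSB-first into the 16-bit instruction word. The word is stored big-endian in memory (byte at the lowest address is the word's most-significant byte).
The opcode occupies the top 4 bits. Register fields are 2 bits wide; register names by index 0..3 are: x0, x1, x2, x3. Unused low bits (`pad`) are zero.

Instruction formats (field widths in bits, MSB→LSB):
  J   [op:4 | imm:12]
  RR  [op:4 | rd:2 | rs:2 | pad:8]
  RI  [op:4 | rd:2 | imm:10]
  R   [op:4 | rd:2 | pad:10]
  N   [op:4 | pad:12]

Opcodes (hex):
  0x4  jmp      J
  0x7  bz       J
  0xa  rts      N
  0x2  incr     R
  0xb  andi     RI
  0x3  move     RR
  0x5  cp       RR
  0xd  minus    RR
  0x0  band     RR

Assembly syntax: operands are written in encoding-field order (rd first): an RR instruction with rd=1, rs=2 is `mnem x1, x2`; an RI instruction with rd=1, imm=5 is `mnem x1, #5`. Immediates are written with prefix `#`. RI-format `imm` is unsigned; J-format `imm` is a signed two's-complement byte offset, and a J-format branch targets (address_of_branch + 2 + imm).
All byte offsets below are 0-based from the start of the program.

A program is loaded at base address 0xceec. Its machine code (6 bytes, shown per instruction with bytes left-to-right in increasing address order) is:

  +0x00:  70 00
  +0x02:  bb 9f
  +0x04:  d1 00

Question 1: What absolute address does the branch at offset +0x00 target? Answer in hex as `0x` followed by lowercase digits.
+0x00: 70 00 ⇒ word 0x7000 (big)
  op=0x7000>>12=0x7 ⇒ bz (J)
  imm: (w>>0)&0xfff=0x0 → #0
  target = base 0xceec + off 0x00 + 2 + imm 0 = 0xceee

0xceee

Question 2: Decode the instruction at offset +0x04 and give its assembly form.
off 0x04: read d1 00 as big → 0xd100
  top 4b → 0xd → minus [RR]
  rd@[11:10]=0x0 ⇒ x0
  rs@[9:8]=0x1 ⇒ x1

minus x0, x1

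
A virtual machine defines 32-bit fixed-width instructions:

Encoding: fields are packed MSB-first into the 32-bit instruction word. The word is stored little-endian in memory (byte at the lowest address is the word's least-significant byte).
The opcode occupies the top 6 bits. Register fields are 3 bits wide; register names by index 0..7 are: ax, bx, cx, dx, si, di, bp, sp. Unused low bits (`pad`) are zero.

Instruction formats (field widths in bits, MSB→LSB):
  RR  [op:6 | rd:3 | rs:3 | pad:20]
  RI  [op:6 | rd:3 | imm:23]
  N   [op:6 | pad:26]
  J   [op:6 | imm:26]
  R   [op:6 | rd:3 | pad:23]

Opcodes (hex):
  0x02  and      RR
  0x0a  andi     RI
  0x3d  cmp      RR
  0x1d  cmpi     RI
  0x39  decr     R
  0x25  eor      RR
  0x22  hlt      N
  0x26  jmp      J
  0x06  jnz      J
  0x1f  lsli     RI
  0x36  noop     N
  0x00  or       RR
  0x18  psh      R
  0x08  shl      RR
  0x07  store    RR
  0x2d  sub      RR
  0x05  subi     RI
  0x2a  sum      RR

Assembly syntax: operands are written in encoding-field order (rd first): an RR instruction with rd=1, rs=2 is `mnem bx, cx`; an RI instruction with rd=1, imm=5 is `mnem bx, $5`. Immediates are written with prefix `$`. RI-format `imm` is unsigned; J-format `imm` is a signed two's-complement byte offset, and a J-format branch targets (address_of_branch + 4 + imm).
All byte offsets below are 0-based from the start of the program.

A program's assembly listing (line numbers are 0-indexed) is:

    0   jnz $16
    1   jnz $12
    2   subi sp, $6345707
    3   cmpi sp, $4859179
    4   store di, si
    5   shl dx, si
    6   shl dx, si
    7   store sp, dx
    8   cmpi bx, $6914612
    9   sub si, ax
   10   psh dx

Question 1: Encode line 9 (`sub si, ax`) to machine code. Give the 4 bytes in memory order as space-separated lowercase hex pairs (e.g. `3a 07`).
L9: sub op=0x2d:6|rd=4:3|rs=0:3|pad=0:20 ⇒ 0xb6000000 ⇒ little 00 00 00 b6

00 00 00 b6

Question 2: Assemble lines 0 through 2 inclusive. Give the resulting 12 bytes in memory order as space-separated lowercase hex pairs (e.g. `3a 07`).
L0: jnz op=0x6:6|imm=16:26 ⇒ 0x18000010 ⇒ little 10 00 00 18
L1: jnz op=0x6:6|imm=12:26 ⇒ 0x1800000c ⇒ little 0c 00 00 18
L2: subi op=0x5:6|rd=7:3|imm=6345707:23 ⇒ 0x17e0d3eb ⇒ little eb d3 e0 17

10 00 00 18 0c 00 00 18 eb d3 e0 17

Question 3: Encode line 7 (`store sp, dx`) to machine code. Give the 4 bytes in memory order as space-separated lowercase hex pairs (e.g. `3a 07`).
line 7 (store): pack op=0x7:6|rd=7:3|rs=3:3|pad=0:20 = 0x1fb00000; little→ 00 00 b0 1f

00 00 b0 1f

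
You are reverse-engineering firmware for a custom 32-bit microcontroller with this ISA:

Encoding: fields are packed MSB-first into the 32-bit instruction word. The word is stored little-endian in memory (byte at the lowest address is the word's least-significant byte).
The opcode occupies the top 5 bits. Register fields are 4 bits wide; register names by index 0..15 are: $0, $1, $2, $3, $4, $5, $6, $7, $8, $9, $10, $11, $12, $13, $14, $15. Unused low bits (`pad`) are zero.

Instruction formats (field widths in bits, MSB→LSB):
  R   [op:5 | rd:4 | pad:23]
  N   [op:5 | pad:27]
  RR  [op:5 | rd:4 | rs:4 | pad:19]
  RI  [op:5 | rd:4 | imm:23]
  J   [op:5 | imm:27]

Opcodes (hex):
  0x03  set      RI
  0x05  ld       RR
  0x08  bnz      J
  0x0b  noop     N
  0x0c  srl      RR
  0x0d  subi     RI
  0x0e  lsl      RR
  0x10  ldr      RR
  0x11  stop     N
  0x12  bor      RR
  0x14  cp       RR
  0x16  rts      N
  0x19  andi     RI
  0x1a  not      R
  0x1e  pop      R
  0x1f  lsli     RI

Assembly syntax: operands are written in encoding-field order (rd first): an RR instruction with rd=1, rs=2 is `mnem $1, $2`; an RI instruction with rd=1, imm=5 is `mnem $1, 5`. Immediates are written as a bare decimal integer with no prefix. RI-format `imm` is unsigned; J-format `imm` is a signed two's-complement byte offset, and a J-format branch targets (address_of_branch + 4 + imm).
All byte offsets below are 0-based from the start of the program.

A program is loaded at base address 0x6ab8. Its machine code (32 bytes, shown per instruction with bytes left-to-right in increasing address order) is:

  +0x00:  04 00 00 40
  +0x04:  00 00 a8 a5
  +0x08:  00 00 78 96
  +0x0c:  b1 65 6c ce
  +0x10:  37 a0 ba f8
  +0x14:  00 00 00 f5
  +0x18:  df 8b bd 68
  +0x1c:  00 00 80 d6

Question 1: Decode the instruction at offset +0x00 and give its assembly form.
bnz 4

@+00  little-endian(04 00 00 40) = 0x40000004
  opcode bits[31:27]=0x8: bnz/J
  imm@[26:0]=0x4 ⇒ 4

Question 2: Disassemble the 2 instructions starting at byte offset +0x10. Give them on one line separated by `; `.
@+10  little-endian(37 a0 ba f8) = 0xf8baa037
  op=0xf8baa037>>27=0x1f ⇒ lsli (RI)
  [26:23] rd=1 = $1
  [22:0] imm=3842103 = 3842103
@+14  little-endian(00 00 00 f5) = 0xf5000000
  op=0xf5000000>>27=0x1e ⇒ pop (R)
  [26:23] rd=10 = $10

lsli $1, 3842103; pop $10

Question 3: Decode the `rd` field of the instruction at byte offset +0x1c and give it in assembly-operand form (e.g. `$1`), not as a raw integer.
$13

@+1c  little-endian(00 00 80 d6) = 0xd6800000
  top 5b → 0x1a → not [R]
  [26:23] rd=13 = $13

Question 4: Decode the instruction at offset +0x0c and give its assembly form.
off 0x0c: read b1 65 6c ce as little → 0xce6c65b1
  op=0xce6c65b1>>27=0x19 ⇒ andi (RI)
  [26:23] rd=12 = $12
  [22:0] imm=7103921 = 7103921

andi $12, 7103921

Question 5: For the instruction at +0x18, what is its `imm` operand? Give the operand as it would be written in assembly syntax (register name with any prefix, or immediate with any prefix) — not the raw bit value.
@+18  little-endian(df 8b bd 68) = 0x68bd8bdf
  op=0x68bd8bdf>>27=0xd ⇒ subi (RI)
  rd@[26:23]=0x1 ⇒ $1
  imm@[22:0]=0x3d8bdf ⇒ 4033503

4033503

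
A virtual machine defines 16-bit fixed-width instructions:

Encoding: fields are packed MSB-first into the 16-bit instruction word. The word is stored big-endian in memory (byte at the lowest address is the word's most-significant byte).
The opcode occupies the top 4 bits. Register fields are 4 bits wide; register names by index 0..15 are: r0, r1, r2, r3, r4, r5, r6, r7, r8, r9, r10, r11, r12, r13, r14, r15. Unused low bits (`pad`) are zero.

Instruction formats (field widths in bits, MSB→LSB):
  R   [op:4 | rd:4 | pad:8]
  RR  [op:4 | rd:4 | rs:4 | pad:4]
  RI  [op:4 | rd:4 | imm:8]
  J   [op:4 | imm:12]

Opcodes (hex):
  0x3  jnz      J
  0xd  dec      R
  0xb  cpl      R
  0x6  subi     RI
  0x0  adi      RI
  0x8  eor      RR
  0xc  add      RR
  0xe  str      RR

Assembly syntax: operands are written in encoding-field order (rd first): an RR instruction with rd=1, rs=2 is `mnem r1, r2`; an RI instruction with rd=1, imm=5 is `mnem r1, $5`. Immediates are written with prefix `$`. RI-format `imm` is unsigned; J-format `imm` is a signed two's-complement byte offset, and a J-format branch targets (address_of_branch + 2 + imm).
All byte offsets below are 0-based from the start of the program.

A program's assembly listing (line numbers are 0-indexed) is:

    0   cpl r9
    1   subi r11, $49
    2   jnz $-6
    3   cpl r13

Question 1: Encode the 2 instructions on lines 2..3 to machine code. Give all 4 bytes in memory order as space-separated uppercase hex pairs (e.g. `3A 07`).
3F FA BD 00

L2: jnz op=0x3:4|imm=-6:12 ⇒ 0x3ffa ⇒ big 3f fa
L3: cpl op=0xb:4|rd=13:4|pad=0:8 ⇒ 0xbd00 ⇒ big bd 00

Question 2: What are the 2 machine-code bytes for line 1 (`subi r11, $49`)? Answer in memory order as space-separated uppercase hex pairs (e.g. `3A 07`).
1. subi fields op=0x6:4|rd=11:4|imm=49:8 → word 6b31h → 6b 31

6B 31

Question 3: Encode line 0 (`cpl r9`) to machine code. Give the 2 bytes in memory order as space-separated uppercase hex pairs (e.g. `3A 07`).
B9 00

0. cpl fields op=0xb:4|rd=9:4|pad=0:8 → word b900h → b9 00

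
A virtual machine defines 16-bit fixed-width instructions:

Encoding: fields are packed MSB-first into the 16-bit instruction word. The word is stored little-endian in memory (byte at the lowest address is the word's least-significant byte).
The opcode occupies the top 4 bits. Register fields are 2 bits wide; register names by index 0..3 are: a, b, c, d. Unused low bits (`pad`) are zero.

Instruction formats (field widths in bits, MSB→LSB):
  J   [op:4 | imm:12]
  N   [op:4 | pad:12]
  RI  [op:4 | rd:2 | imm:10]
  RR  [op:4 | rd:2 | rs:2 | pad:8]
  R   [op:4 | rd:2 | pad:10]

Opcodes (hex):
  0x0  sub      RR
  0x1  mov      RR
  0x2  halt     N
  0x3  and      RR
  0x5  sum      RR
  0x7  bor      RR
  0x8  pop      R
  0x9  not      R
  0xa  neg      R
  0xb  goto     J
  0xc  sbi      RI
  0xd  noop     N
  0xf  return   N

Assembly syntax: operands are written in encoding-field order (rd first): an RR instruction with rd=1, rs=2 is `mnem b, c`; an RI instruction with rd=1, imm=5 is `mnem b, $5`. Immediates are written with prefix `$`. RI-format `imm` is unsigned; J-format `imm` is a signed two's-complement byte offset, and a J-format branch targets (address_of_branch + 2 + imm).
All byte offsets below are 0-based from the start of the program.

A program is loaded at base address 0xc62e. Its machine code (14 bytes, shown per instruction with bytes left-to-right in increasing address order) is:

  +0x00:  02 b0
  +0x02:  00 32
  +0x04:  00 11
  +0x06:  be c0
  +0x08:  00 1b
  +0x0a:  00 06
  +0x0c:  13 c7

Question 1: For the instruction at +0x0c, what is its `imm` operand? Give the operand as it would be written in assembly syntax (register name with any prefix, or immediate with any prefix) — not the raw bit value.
$787

[0c] 13 c7 → 0xc713
  top 4b → 0xc → sbi [RI]
  [11:10] rd=1 = b
  [9:0] imm=787 = $787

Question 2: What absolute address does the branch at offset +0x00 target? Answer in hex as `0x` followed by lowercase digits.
off 0x00: read 02 b0 as little → 0xb002
  op=0xb002>>12=0xb ⇒ goto (J)
  [11:0] imm=2 = $2
  target = base 0xc62e + off 0x00 + 2 + imm 2 = 0xc632

0xc632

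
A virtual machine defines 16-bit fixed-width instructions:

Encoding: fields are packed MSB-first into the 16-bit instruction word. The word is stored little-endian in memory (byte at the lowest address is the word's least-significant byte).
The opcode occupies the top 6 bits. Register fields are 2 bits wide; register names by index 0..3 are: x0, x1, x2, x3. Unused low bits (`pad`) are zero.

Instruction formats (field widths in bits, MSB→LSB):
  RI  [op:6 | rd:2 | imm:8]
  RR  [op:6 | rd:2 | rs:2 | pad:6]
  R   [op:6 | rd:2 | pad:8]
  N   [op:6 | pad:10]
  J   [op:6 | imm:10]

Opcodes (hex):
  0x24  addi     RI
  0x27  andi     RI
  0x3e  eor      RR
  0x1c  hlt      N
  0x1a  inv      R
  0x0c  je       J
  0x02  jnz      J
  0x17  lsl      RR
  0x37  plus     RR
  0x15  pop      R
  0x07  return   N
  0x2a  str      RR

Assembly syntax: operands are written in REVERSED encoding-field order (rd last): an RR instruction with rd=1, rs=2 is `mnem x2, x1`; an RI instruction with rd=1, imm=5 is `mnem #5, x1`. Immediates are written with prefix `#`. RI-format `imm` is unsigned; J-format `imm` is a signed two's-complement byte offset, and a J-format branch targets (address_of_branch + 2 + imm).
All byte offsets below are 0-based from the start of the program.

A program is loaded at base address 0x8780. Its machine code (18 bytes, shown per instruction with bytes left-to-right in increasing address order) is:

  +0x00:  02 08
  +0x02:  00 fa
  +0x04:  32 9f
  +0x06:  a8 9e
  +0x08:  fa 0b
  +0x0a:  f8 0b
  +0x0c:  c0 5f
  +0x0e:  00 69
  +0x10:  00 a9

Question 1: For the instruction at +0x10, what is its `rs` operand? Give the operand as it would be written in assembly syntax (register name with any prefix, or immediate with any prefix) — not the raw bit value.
+0x10: 00 a9 ⇒ word 0xa900 (little)
  top 6b → 0x2a → str [RR]
  rd: (w>>8)&0x3=0x1 → x1
  rs: (w>>6)&0x3=0x0 → x0

x0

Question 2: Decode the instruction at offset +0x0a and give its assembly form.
jnz #-8

off 0x0a: read f8 0b as little → 0x0bf8
  opcode bits[15:10]=0x2: jnz/J
  imm: (w>>0)&0x3ff=0x3f8 (s10→-8) → #-8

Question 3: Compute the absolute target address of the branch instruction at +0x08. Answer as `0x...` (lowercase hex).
+0x08: fa 0b ⇒ word 0x0bfa (little)
  opcode bits[15:10]=0x2: jnz/J
  imm: (w>>0)&0x3ff=0x3fa (s10→-6) → #-6
  target = base 0x8780 + off 0x08 + 2 + imm -6 = 0x8784

0x8784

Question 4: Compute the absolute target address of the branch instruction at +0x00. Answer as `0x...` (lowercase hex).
0x8784

@+00  little-endian(02 08) = 0x0802
  op=0x0802>>10=0x2 ⇒ jnz (J)
  imm: (w>>0)&0x3ff=0x2 → #2
  target = base 0x8780 + off 0x00 + 2 + imm 2 = 0x8784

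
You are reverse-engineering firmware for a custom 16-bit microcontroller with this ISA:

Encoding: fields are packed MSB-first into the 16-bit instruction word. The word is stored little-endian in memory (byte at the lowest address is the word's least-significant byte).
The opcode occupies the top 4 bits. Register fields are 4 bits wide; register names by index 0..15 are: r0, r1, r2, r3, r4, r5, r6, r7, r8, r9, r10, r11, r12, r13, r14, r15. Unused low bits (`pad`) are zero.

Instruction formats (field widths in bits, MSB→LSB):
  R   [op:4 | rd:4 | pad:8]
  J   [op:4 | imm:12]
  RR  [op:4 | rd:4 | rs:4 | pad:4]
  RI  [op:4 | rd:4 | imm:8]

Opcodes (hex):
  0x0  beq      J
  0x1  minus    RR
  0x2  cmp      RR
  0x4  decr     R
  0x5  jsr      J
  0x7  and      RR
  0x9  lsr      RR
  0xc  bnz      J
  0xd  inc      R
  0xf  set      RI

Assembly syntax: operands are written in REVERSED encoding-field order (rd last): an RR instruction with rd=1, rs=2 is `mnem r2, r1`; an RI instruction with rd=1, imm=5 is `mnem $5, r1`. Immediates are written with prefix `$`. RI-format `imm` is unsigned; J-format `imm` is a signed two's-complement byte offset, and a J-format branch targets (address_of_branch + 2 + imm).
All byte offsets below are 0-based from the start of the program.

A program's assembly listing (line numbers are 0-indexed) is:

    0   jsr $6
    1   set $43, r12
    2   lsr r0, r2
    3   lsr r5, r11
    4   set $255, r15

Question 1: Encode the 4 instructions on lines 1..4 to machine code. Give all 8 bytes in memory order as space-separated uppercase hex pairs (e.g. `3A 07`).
line 1 (set): pack op=0xf:4|rd=12:4|imm=43:8 = 0xfc2b; little→ 2b fc
line 2 (lsr): pack op=0x9:4|rd=2:4|rs=0:4|pad=0:4 = 0x9200; little→ 00 92
line 3 (lsr): pack op=0x9:4|rd=11:4|rs=5:4|pad=0:4 = 0x9b50; little→ 50 9b
line 4 (set): pack op=0xf:4|rd=15:4|imm=255:8 = 0xffff; little→ ff ff

2B FC 00 92 50 9B FF FF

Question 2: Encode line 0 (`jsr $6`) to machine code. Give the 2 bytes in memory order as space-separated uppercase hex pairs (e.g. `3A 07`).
06 50

line 0 (jsr): pack op=0x5:4|imm=6:12 = 0x5006; little→ 06 50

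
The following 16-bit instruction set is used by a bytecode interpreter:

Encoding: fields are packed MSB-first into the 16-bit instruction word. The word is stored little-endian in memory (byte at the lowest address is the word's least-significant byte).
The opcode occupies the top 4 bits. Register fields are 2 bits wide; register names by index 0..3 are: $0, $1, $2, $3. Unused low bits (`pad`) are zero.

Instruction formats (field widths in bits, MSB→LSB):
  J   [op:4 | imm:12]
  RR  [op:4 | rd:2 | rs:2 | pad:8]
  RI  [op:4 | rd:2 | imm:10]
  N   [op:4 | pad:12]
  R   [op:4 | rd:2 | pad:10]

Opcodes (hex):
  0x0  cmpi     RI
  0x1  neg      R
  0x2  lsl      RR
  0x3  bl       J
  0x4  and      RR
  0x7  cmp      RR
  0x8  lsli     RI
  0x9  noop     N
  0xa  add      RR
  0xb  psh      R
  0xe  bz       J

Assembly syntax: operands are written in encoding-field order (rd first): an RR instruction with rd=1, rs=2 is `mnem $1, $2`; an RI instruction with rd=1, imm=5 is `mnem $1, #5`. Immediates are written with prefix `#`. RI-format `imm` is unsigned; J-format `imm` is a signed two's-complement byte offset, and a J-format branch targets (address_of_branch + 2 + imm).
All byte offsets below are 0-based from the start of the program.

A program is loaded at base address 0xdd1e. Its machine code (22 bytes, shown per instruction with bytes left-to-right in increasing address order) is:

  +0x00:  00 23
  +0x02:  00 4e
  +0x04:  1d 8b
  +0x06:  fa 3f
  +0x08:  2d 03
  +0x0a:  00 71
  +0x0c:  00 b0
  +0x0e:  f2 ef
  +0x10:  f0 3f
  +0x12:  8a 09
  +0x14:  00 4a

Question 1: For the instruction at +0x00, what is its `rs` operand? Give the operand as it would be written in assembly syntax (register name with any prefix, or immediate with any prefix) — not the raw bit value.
off 0x00: read 00 23 as little → 0x2300
  top 4b → 0x2 → lsl [RR]
  rd: (w>>10)&0x3=0x0 → $0
  rs: (w>>8)&0x3=0x3 → $3

$3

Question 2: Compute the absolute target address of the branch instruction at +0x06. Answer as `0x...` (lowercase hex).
[06] fa 3f → 0x3ffa
  op=0x3ffa>>12=0x3 ⇒ bl (J)
  [11:0] imm=4090 (s12→-6) = #-6
  target = base 0xdd1e + off 0x06 + 2 + imm -6 = 0xdd20

0xdd20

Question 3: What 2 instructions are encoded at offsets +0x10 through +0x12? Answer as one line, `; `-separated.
bl #-16; cmpi $2, #394

[10] f0 3f → 0x3ff0
  op=0x3ff0>>12=0x3 ⇒ bl (J)
  imm@[11:0]=0xff0 (s12→-16) ⇒ #-16
[12] 8a 09 → 0x098a
  op=0x098a>>12=0x0 ⇒ cmpi (RI)
  rd@[11:10]=0x2 ⇒ $2
  imm@[9:0]=0x18a ⇒ #394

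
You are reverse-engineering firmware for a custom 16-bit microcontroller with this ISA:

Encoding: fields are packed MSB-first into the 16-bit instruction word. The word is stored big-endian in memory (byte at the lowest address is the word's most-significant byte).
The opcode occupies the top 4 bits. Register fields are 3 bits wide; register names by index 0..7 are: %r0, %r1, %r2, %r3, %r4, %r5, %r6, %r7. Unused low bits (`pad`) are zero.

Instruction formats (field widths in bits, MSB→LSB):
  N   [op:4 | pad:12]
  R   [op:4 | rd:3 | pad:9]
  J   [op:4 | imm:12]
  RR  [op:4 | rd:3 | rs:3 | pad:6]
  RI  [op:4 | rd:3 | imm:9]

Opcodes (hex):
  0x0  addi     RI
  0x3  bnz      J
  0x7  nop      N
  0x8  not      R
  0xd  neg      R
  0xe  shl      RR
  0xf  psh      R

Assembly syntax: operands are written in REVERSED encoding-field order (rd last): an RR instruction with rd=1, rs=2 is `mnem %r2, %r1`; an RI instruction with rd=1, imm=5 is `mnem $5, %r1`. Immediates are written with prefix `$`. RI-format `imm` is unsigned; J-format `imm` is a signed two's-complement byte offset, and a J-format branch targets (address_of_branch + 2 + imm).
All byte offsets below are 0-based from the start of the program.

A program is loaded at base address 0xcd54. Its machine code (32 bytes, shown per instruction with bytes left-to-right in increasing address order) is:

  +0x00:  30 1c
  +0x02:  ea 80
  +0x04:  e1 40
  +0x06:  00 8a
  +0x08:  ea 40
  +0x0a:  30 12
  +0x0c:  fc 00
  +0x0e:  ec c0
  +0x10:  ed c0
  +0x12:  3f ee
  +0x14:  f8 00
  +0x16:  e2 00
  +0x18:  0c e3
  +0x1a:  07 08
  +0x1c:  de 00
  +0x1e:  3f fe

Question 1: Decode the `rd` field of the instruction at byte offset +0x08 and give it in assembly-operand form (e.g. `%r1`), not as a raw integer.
@+08  big-endian(ea 40) = 0xea40
  top 4b → 0xe → shl [RR]
  [11:9] rd=5 = %r5
  [8:6] rs=1 = %r1

%r5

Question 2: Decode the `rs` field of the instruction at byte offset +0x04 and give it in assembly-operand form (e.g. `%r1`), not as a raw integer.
[04] e1 40 → 0xe140
  op=0xe140>>12=0xe ⇒ shl (RR)
  rd: (w>>9)&0x7=0x0 → %r0
  rs: (w>>6)&0x7=0x5 → %r5

%r5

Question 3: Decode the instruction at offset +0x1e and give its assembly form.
+0x1e: 3f fe ⇒ word 0x3ffe (big)
  top 4b → 0x3 → bnz [J]
  imm: (w>>0)&0xfff=0xffe (s12→-2) → $-2

bnz $-2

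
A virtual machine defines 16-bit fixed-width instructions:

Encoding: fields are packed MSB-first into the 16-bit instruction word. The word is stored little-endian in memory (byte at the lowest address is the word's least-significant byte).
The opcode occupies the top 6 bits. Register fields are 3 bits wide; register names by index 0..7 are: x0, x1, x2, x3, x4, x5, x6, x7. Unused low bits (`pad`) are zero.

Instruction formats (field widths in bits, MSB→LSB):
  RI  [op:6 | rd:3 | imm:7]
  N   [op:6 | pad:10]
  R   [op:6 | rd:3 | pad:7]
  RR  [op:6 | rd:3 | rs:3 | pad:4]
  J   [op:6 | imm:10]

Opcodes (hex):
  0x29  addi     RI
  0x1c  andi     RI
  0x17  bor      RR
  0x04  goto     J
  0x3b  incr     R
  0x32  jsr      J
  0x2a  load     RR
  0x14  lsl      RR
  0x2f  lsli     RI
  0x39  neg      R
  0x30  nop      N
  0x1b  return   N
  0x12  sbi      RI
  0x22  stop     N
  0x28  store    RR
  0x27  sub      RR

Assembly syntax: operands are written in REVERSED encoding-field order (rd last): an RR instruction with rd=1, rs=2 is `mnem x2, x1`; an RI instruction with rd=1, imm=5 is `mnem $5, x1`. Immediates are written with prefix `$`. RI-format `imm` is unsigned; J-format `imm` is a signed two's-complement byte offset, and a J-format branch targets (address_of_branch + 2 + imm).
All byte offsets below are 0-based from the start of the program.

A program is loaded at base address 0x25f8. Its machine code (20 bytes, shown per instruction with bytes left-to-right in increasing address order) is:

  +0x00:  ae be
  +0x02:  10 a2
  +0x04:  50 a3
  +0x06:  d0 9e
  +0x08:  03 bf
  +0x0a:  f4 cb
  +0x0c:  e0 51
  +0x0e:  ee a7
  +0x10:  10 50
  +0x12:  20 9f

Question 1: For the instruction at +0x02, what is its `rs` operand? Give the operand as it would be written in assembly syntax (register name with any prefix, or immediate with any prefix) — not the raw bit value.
@+02  little-endian(10 a2) = 0xa210
  opcode bits[15:10]=0x28: store/RR
  rd: (w>>7)&0x7=0x4 → x4
  rs: (w>>4)&0x7=0x1 → x1

x1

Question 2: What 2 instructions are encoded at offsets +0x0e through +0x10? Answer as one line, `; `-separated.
off 0x0e: read ee a7 as little → 0xa7ee
  top 6b → 0x29 → addi [RI]
  [9:7] rd=7 = x7
  [6:0] imm=110 = $110
off 0x10: read 10 50 as little → 0x5010
  top 6b → 0x14 → lsl [RR]
  [9:7] rd=0 = x0
  [6:4] rs=1 = x1

addi $110, x7; lsl x1, x0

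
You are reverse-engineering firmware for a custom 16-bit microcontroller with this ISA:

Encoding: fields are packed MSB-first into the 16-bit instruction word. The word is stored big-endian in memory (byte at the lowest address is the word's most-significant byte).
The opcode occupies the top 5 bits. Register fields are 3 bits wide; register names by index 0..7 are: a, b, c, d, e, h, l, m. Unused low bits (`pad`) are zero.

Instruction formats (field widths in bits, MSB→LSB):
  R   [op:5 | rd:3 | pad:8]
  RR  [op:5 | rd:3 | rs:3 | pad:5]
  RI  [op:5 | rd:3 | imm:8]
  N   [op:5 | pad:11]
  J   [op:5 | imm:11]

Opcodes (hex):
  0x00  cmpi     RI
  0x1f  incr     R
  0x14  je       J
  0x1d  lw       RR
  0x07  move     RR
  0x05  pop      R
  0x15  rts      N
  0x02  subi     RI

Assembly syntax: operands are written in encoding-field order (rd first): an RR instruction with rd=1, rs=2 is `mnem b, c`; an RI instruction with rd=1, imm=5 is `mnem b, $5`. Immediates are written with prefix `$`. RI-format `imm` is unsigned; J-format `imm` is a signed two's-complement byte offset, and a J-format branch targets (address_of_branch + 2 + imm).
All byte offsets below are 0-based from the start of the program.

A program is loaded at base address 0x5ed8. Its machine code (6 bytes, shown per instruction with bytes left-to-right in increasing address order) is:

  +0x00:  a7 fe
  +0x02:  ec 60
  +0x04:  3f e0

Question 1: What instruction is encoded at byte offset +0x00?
je $-2

off 0x00: read a7 fe as big → 0xa7fe
  top 5b → 0x14 → je [J]
  [10:0] imm=2046 (s11→-2) = $-2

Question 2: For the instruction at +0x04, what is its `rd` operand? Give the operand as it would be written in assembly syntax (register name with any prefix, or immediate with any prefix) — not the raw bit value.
@+04  big-endian(3f e0) = 0x3fe0
  top 5b → 0x7 → move [RR]
  [10:8] rd=7 = m
  [7:5] rs=7 = m

m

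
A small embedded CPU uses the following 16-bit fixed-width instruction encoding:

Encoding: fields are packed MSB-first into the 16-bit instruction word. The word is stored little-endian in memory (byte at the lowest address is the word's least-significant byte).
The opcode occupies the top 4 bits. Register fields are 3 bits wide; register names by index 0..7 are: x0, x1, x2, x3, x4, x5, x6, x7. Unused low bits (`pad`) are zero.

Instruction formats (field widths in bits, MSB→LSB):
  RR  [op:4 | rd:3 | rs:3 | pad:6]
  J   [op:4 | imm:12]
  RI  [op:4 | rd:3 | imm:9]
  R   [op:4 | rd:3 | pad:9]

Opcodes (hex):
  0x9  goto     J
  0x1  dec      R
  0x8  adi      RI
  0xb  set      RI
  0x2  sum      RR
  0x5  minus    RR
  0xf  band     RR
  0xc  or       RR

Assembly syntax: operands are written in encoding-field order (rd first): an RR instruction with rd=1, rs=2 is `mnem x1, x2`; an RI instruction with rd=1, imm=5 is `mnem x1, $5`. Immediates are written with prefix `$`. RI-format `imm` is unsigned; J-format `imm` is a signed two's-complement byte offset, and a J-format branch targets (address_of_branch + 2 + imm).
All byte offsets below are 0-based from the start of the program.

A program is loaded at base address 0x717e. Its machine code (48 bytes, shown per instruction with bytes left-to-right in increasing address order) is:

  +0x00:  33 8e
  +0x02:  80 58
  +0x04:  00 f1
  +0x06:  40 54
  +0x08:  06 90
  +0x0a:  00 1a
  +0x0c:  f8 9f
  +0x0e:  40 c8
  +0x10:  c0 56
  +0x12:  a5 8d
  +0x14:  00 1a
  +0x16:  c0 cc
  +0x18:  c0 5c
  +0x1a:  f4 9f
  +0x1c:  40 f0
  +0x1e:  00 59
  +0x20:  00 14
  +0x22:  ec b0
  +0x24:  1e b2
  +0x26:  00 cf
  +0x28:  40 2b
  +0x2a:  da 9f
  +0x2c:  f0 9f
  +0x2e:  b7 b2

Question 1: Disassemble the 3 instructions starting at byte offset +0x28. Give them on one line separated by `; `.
[28] 40 2b → 0x2b40
  opcode bits[15:12]=0x2: sum/RR
  rd: (w>>9)&0x7=0x5 → x5
  rs: (w>>6)&0x7=0x5 → x5
[2a] da 9f → 0x9fda
  opcode bits[15:12]=0x9: goto/J
  imm: (w>>0)&0xfff=0xfda (s12→-38) → $-38
[2c] f0 9f → 0x9ff0
  opcode bits[15:12]=0x9: goto/J
  imm: (w>>0)&0xfff=0xff0 (s12→-16) → $-16

sum x5, x5; goto $-38; goto $-16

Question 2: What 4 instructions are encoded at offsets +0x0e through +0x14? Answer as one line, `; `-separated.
or x4, x1; minus x3, x3; adi x6, $421; dec x5

[0e] 40 c8 → 0xc840
  top 4b → 0xc → or [RR]
  [11:9] rd=4 = x4
  [8:6] rs=1 = x1
[10] c0 56 → 0x56c0
  top 4b → 0x5 → minus [RR]
  [11:9] rd=3 = x3
  [8:6] rs=3 = x3
[12] a5 8d → 0x8da5
  top 4b → 0x8 → adi [RI]
  [11:9] rd=6 = x6
  [8:0] imm=421 = $421
[14] 00 1a → 0x1a00
  top 4b → 0x1 → dec [R]
  [11:9] rd=5 = x5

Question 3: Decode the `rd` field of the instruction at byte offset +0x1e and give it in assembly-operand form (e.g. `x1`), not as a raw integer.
x4

+0x1e: 00 59 ⇒ word 0x5900 (little)
  op=0x5900>>12=0x5 ⇒ minus (RR)
  rd: (w>>9)&0x7=0x4 → x4
  rs: (w>>6)&0x7=0x4 → x4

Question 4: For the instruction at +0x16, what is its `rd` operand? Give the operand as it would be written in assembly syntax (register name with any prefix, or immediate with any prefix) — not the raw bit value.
@+16  little-endian(c0 cc) = 0xccc0
  op=0xccc0>>12=0xc ⇒ or (RR)
  [11:9] rd=6 = x6
  [8:6] rs=3 = x3

x6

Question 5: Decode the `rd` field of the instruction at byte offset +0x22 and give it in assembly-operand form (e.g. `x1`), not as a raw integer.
x0

+0x22: ec b0 ⇒ word 0xb0ec (little)
  opcode bits[15:12]=0xb: set/RI
  [11:9] rd=0 = x0
  [8:0] imm=236 = $236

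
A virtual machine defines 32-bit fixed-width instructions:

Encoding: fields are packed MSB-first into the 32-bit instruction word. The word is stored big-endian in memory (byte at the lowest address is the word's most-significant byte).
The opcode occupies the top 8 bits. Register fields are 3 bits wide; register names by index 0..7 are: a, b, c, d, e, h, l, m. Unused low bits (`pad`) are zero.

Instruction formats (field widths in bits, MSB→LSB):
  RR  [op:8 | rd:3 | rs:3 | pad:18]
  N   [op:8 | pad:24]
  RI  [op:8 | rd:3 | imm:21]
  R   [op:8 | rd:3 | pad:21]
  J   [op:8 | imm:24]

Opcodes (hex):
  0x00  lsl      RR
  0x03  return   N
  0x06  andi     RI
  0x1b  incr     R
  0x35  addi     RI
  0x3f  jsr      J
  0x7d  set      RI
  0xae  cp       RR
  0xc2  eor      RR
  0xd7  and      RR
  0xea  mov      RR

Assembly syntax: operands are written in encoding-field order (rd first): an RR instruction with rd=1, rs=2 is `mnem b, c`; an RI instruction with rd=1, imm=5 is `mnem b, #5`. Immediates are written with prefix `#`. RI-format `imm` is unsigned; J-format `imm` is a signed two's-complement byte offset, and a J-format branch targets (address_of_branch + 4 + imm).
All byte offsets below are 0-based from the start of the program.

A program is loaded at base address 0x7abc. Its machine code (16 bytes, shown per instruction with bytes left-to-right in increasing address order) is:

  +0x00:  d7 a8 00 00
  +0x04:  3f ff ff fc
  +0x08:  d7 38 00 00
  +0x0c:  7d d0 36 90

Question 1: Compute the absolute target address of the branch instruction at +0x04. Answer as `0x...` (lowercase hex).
+0x04: 3f ff ff fc ⇒ word 0x3ffffffc (big)
  opcode bits[31:24]=0x3f: jsr/J
  [23:0] imm=16777212 (s24→-4) = #-4
  target = base 0x7abc + off 0x04 + 4 + imm -4 = 0x7ac0

0x7ac0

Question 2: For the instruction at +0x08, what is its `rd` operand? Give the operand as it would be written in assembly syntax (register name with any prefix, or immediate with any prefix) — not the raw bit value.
b

@+08  big-endian(d7 38 00 00) = 0xd7380000
  opcode bits[31:24]=0xd7: and/RR
  rd: (w>>21)&0x7=0x1 → b
  rs: (w>>18)&0x7=0x6 → l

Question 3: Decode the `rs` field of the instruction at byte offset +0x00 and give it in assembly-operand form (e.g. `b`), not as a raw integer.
c

off 0x00: read d7 a8 00 00 as big → 0xd7a80000
  top 8b → 0xd7 → and [RR]
  rd@[23:21]=0x5 ⇒ h
  rs@[20:18]=0x2 ⇒ c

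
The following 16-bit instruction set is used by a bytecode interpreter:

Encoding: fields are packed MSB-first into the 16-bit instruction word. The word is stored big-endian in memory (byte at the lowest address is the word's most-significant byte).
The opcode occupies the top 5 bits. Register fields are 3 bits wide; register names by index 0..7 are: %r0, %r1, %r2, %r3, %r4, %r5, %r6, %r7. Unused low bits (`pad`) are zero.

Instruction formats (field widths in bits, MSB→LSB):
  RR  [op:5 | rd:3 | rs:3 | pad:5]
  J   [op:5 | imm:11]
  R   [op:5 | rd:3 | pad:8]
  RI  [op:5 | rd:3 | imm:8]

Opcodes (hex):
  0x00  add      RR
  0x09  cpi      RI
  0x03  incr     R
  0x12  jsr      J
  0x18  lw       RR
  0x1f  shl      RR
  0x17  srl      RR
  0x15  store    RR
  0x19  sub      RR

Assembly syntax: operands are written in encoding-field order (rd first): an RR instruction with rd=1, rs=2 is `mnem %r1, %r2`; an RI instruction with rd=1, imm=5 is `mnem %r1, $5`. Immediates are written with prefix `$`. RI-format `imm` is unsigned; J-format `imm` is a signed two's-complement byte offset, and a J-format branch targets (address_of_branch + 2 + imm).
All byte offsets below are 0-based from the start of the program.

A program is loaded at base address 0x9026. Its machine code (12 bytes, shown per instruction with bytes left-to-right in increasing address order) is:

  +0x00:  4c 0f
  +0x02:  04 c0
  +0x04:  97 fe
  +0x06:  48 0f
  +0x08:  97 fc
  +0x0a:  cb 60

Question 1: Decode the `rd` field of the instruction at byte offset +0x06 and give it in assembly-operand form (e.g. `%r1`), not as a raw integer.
+0x06: 48 0f ⇒ word 0x480f (big)
  opcode bits[15:11]=0x9: cpi/RI
  rd: (w>>8)&0x7=0x0 → %r0
  imm: (w>>0)&0xff=0xf → $15

%r0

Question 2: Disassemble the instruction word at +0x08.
+0x08: 97 fc ⇒ word 0x97fc (big)
  op=0x97fc>>11=0x12 ⇒ jsr (J)
  [10:0] imm=2044 (s11→-4) = $-4

jsr $-4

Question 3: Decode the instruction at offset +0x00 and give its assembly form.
cpi %r4, $15

+0x00: 4c 0f ⇒ word 0x4c0f (big)
  opcode bits[15:11]=0x9: cpi/RI
  rd@[10:8]=0x4 ⇒ %r4
  imm@[7:0]=0xf ⇒ $15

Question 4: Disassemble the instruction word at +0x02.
add %r4, %r6

@+02  big-endian(04 c0) = 0x04c0
  top 5b → 0x0 → add [RR]
  rd: (w>>8)&0x7=0x4 → %r4
  rs: (w>>5)&0x7=0x6 → %r6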